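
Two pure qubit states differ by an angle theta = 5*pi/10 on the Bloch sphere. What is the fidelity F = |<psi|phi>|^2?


For states separated by angle theta on Bloch sphere:
F = cos^2(theta/2)
theta = 5*pi/10 = 1.5708
theta/2 = 0.7854
cos(theta/2) = 0.7071
F = 0.5000

0.5000


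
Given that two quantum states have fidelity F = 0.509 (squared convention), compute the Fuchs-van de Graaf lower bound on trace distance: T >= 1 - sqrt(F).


Fuchs-van de Graaf (squared-fidelity convention): 1 - sqrt(F) <= T <= sqrt(1 - F).
Lower bound: T >= 1 - sqrt(F)
sqrt(F) = sqrt(0.509) = 0.7134
T >= 1 - 0.7134
T >= 0.2866

0.2866


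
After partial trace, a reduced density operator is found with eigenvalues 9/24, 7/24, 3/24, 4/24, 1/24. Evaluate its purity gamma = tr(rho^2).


tr(rho^2) = sum of eigenvalues squared
= (9/24)^2 + (7/24)^2 + (3/24)^2 + (4/24)^2 + (1/24)^2
= (81 + 49 + 9 + 16 + 1) / 576
= 156/576
= 0.2708

0.2708


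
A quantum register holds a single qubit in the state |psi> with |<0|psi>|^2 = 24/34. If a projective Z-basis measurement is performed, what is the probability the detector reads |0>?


|alpha|^2 = 24/34 = 0.7059
|beta|^2 = 1 - 24/34 = 10/34 = 0.2941
P(|0>) = |alpha|^2 = 0.7059

0.7059


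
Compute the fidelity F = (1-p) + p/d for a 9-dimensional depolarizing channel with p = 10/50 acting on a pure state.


F = (1-p) + p/d
= (1 - 0.2000) + 0.2000/9
= 0.8000 + 0.0222
= 0.8222

0.8222


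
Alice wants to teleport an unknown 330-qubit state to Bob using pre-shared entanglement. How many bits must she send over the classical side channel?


Quantum teleportation requires 2 classical bits per qubit teleported.
330 qubit(s) -> 2 * 330 = 660 classical bits

660


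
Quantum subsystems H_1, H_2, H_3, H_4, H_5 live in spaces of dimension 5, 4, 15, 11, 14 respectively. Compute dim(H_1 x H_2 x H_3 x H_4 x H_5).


dim(H_1 x H_2 x H_3 x H_4 x H_5) = 5 * 4 * 15 * 11 * 14
= 20 * 15 * 11 * 14
= 300 * 11 * 14
= 3300 * 14
= 46200

46200


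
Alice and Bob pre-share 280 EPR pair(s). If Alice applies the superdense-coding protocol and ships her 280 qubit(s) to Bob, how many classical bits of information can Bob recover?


Superdense coding allows 2 classical bits per shared entangled pair.
280 pair(s) -> 2 * 280 = 560 classical bits

560


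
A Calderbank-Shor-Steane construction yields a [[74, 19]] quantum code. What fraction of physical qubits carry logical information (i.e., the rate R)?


Code rate R = k/n
= 19/74
= 0.2568

0.2568


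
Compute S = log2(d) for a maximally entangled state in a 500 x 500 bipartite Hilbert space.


For a maximally entangled state in d x d:
S = log2(d) = log2(500)
= 8.9658

8.9658


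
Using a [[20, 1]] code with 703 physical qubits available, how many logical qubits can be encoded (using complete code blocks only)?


Each code block uses 20 physical qubits for 1 logical qubit(s).
Number of complete blocks = floor(703 / 20) = 35
Logical qubits = 35 * 1
= 35

35


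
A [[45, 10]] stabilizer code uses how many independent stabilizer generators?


For an [[n,k]] stabilizer code:
Number of stabilizer generators = n - k
= 45 - 10
= 35

35


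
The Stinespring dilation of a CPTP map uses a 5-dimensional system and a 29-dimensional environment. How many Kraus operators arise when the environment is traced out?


Tracing out the environment in an orthonormal basis {|i>_E} gives Kraus operators K_i = <i|_E U |0>_E.
Number of Kraus operators = dim(H_env) = d_env
= 29

29


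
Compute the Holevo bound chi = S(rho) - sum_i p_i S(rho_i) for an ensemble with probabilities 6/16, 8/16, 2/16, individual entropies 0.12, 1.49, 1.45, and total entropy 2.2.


chi = S(rho) - sum_i p_i * S(rho_i)
Weighted entropy = 6/16 * 0.12 + 8/16 * 1.49 + 2/16 * 1.45
= 0.9712
chi = 2.2 - 0.9712
= 1.2288

1.2288


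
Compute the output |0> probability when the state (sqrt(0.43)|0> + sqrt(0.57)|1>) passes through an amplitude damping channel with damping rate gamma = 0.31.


For amplitude damping with parameter gamma on state sqrt(a)|0> + sqrt(b)|1>:
alpha^2 = 0.43, beta^2 = 0.57
P(|0>) = alpha^2 + gamma * beta^2
= 0.43 + 0.31 * 0.57
= 0.43 + 0.1767
= 0.6067

0.6067


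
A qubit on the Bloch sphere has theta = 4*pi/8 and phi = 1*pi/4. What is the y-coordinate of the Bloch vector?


theta = 1.5708, phi = 0.7854
r_y = sin(theta)*sin(phi) = 1.0000 * 0.7071
r_y = 0.7071

0.7071


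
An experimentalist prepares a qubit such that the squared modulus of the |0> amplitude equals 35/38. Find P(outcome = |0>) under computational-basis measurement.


|alpha|^2 = 35/38 = 0.9211
|beta|^2 = 1 - 35/38 = 3/38 = 0.0789
P(|0>) = |alpha|^2 = 0.9211

0.9211


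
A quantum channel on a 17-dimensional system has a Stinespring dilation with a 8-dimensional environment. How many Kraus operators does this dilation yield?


Tracing out the environment in an orthonormal basis {|i>_E} gives Kraus operators K_i = <i|_E U |0>_E.
Number of Kraus operators = dim(H_env) = d_env
= 8

8


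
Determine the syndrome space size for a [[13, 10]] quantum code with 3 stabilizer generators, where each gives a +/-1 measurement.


Each stabilizer generator gives a binary (+1 or -1) measurement outcome.
With 3 independent generators:
Total syndromes = 2^3
= 8

8


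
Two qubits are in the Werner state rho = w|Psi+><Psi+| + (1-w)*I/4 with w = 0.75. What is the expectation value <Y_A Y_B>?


|Psi+> = (|01> + |10>)/sqrt(2)
For the pure Bell state, <Y_A Y_B> = +1 (Bell-state Pauli correlator).
The maximally-mixed part I/4 has tr(I/4 * P tensor P) = 0 for any traceless Pauli P.
So <Y_A Y_B>_rho = w * (+1) + (1 - w) * 0
= 0.75 * (+1)
= 0.7500

0.7500


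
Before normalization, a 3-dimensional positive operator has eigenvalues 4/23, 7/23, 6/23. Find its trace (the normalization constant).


tr(M) = sum of eigenvalues
= 4/23 + 7/23 + 6/23
= 17/23
= 0.7391

0.7391


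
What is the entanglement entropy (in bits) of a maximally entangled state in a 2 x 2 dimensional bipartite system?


For a maximally entangled state in d x d:
S = log2(d) = log2(2)
= 1.0000

1.0000


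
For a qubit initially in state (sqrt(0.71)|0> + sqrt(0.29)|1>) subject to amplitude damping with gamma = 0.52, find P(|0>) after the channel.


For amplitude damping with parameter gamma on state sqrt(a)|0> + sqrt(b)|1>:
alpha^2 = 0.71, beta^2 = 0.29
P(|0>) = alpha^2 + gamma * beta^2
= 0.71 + 0.52 * 0.29
= 0.71 + 0.1508
= 0.8608

0.8608


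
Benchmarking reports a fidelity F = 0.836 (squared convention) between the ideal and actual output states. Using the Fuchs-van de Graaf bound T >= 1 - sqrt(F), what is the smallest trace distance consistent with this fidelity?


Fuchs-van de Graaf (squared-fidelity convention): 1 - sqrt(F) <= T <= sqrt(1 - F).
Lower bound: T >= 1 - sqrt(F)
sqrt(F) = sqrt(0.836) = 0.9143
T >= 1 - 0.9143
T >= 0.0857

0.0857


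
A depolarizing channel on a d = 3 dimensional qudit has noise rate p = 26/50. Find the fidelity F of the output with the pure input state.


F = (1-p) + p/d
= (1 - 0.5200) + 0.5200/3
= 0.4800 + 0.1733
= 0.6533

0.6533


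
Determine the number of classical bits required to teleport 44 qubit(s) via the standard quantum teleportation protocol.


Quantum teleportation requires 2 classical bits per qubit teleported.
44 qubit(s) -> 2 * 44 = 88 classical bits

88


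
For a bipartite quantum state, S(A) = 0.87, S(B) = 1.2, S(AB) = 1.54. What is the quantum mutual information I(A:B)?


I(A:B) = S(A) + S(B) - S(AB)
= 0.87 + 1.2 - 1.54
= 0.5300

0.5300


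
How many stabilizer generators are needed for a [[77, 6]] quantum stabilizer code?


For an [[n,k]] stabilizer code:
Number of stabilizer generators = n - k
= 77 - 6
= 71

71


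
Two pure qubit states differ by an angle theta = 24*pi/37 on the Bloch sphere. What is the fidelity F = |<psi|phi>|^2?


For states separated by angle theta on Bloch sphere:
F = cos^2(theta/2)
theta = 24*pi/37 = 2.0378
theta/2 = 1.0189
cos(theta/2) = 0.5243
F = 0.2749

0.2749


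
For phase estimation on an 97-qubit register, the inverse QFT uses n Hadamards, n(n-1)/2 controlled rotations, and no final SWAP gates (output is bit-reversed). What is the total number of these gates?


Hadamard gates: 97
Controlled rotations: n*(n-1)/2 = 97*96/2 = 4656
SWAP gates: 0 (omitted)
Total = 97 + 4656
= 4753

4753


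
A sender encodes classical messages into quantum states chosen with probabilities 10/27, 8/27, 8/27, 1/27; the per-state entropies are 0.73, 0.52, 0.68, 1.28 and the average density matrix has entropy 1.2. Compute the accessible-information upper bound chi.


chi = S(rho) - sum_i p_i * S(rho_i)
Weighted entropy = 10/27 * 0.73 + 8/27 * 0.52 + 8/27 * 0.68 + 1/27 * 1.28
= 0.6733
chi = 1.2 - 0.6733
= 0.5267

0.5267


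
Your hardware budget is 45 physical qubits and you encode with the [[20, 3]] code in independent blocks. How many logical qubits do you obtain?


Each code block uses 20 physical qubits for 3 logical qubit(s).
Number of complete blocks = floor(45 / 20) = 2
Logical qubits = 2 * 3
= 6

6


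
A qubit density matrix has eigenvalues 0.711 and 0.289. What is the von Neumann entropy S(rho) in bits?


S = -p*log2(p) - (1-p)*log2(1-p)
p = 0.7110, 1-p = 0.2890
= -0.7110 * log2(0.7110) - 0.2890 * log2(0.2890)
= -(-0.3499) - (-0.5176)
= 0.8674

0.8674


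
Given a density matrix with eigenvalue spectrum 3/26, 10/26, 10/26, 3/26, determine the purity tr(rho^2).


tr(rho^2) = sum of eigenvalues squared
= (3/26)^2 + (10/26)^2 + (10/26)^2 + (3/26)^2
= (9 + 100 + 100 + 9) / 676
= 218/676
= 0.3225

0.3225


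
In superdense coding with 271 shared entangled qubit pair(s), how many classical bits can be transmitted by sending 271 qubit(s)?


Superdense coding allows 2 classical bits per shared entangled pair.
271 pair(s) -> 2 * 271 = 542 classical bits

542


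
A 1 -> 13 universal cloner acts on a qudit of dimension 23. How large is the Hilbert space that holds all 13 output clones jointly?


Output space = H^(tensor 13) where dim(H) = 23
dim = 23^13
= 529 (after 2 factors)
= 12167 (after 3 factors)
= 279841 (after 4 factors)
= 6436343 (after 5 factors)
= 148035889 (after 6 factors)
= 3404825447 (after 7 factors)
= 78310985281 (after 8 factors)
= 1801152661463 (after 9 factors)
= 41426511213649 (after 10 factors)
= 952809757913927 (after 11 factors)
= 21914624432020321 (after 12 factors)
= 504036361936467383 (after 13 factors)
= 504036361936467383

504036361936467383


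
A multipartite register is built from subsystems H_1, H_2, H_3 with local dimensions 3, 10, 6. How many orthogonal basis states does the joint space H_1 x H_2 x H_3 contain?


dim(H_1 x H_2 x H_3) = 3 * 10 * 6
= 30 * 6
= 180

180


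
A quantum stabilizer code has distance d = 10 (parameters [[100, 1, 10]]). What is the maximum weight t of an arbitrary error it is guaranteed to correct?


Code parameters: [[100, 1, 10]], distance d = 10.
Number of correctable errors = floor((d-1)/2)
= floor((10 - 1)/2)
= floor(9/2)
= 4

4


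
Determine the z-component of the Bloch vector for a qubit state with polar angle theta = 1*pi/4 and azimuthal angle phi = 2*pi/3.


theta = 0.7854, phi = 2.0944
r_z = cos(theta) = 0.7071

0.7071


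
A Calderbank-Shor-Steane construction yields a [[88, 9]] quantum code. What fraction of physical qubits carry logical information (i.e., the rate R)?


Code rate R = k/n
= 9/88
= 0.1023

0.1023


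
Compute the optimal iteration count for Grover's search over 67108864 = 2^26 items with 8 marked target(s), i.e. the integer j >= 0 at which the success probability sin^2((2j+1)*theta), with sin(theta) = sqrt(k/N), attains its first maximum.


After j Grover iterations the success probability is P(j) = sin^2((2j+1)*theta), where sin(theta) = sqrt(k/N).
N = 2^26 = 67108864, k = 8
sin(theta) = sqrt(k/N) = 0.000345266983
theta = arcsin(sqrt(k/N)) = 0.0003452669899 rad
P(j) reaches its first maximum when (2j+1)*theta is as close as possible to pi/2, i.e. j = round(pi/(4*theta) - 1/2).
pi/(4*theta) - 1/2 = 2274.2560
(For comparison, the common estimate pi/4 * sqrt(N/k) = 2274.7561; the exact maximiser is used here.)
Optimal iterations = 2274

2274


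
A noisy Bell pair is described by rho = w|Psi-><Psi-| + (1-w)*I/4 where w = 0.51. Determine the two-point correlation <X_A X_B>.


|Psi-> = (|01> - |10>)/sqrt(2)
For the pure Bell state, <X_A X_B> = -1 (Bell-state Pauli correlator).
The maximally-mixed part I/4 has tr(I/4 * P tensor P) = 0 for any traceless Pauli P.
So <X_A X_B>_rho = w * (-1) + (1 - w) * 0
= 0.51 * (-1)
= -0.5100

-0.5100


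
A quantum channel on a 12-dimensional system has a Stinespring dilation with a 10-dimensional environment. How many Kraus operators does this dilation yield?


Tracing out the environment in an orthonormal basis {|i>_E} gives Kraus operators K_i = <i|_E U |0>_E.
Number of Kraus operators = dim(H_env) = d_env
= 10

10


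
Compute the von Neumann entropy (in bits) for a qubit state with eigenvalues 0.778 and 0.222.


S = -p*log2(p) - (1-p)*log2(1-p)
p = 0.7780, 1-p = 0.2220
= -0.7780 * log2(0.7780) - 0.2220 * log2(0.2220)
= -(-0.2818) - (-0.4820)
= 0.7638

0.7638


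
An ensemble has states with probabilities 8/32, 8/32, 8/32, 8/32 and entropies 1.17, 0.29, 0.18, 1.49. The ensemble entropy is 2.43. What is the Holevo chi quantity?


chi = S(rho) - sum_i p_i * S(rho_i)
Weighted entropy = 8/32 * 1.17 + 8/32 * 0.29 + 8/32 * 0.18 + 8/32 * 1.49
= 0.7825
chi = 2.43 - 0.7825
= 1.6475

1.6475


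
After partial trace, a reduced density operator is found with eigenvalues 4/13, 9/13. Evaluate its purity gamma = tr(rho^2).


tr(rho^2) = sum of eigenvalues squared
= (4/13)^2 + (9/13)^2
= (16 + 81) / 169
= 97/169
= 0.5740

0.5740


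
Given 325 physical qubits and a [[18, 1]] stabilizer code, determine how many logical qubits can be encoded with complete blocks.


Each code block uses 18 physical qubits for 1 logical qubit(s).
Number of complete blocks = floor(325 / 18) = 18
Logical qubits = 18 * 1
= 18

18


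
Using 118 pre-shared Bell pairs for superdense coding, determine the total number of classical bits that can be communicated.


Superdense coding allows 2 classical bits per shared entangled pair.
118 pair(s) -> 2 * 118 = 236 classical bits

236


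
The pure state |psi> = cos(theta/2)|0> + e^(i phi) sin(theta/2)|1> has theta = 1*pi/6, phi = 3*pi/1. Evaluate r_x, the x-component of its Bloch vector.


theta = 0.5236, phi = 9.4248
r_x = sin(theta)*cos(phi) = 0.5000 * -1.0000
r_x = -0.5000

-0.5000


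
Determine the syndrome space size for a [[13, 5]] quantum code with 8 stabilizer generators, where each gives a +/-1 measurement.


Each stabilizer generator gives a binary (+1 or -1) measurement outcome.
With 8 independent generators:
Total syndromes = 2^8
= 256

256


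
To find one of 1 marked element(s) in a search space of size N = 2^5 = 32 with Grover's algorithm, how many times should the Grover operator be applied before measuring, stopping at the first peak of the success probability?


After j Grover iterations the success probability is P(j) = sin^2((2j+1)*theta), where sin(theta) = sqrt(k/N).
N = 2^5 = 32, k = 1
sin(theta) = sqrt(k/N) = 0.1767766953
theta = arcsin(sqrt(k/N)) = 0.1777106008 rad
P(j) reaches its first maximum when (2j+1)*theta is as close as possible to pi/2, i.e. j = round(pi/(4*theta) - 1/2).
pi/(4*theta) - 1/2 = 3.9195
(For comparison, the common estimate pi/4 * sqrt(N/k) = 4.4429; the exact maximiser is used here.)
Optimal iterations = 4

4


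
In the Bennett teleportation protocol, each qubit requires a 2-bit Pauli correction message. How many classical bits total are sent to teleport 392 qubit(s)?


Quantum teleportation requires 2 classical bits per qubit teleported.
392 qubit(s) -> 2 * 392 = 784 classical bits

784


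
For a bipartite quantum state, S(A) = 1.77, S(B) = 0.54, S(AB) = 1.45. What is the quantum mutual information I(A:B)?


I(A:B) = S(A) + S(B) - S(AB)
= 1.77 + 0.54 - 1.45
= 0.8600

0.8600


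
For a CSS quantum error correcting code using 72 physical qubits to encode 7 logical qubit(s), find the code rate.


Code rate R = k/n
= 7/72
= 0.0972

0.0972


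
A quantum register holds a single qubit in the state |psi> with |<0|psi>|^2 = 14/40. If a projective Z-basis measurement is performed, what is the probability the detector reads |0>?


|alpha|^2 = 14/40 = 0.3500
|beta|^2 = 1 - 14/40 = 26/40 = 0.6500
P(|0>) = |alpha|^2 = 0.3500

0.3500


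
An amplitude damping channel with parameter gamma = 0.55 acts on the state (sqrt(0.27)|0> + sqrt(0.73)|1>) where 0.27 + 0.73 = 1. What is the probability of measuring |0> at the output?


For amplitude damping with parameter gamma on state sqrt(a)|0> + sqrt(b)|1>:
alpha^2 = 0.27, beta^2 = 0.73
P(|0>) = alpha^2 + gamma * beta^2
= 0.27 + 0.55 * 0.73
= 0.27 + 0.4015
= 0.6715

0.6715


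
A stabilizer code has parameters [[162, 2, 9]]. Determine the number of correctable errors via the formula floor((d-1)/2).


Code parameters: [[162, 2, 9]], distance d = 9.
Number of correctable errors = floor((d-1)/2)
= floor((9 - 1)/2)
= floor(8/2)
= 4

4


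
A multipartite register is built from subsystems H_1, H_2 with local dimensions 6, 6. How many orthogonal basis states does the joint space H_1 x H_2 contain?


dim(H_1 x H_2) = 6 * 6
= 36

36


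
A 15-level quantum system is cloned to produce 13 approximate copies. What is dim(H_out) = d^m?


Output space = H^(tensor 13) where dim(H) = 15
dim = 15^13
= 225 (after 2 factors)
= 3375 (after 3 factors)
= 50625 (after 4 factors)
= 759375 (after 5 factors)
= 11390625 (after 6 factors)
= 170859375 (after 7 factors)
= 2562890625 (after 8 factors)
= 38443359375 (after 9 factors)
= 576650390625 (after 10 factors)
= 8649755859375 (after 11 factors)
= 129746337890625 (after 12 factors)
= 1946195068359375 (after 13 factors)
= 1946195068359375

1946195068359375


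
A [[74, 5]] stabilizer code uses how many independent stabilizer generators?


For an [[n,k]] stabilizer code:
Number of stabilizer generators = n - k
= 74 - 5
= 69

69


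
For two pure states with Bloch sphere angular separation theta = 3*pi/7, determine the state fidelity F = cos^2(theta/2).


For states separated by angle theta on Bloch sphere:
F = cos^2(theta/2)
theta = 3*pi/7 = 1.3464
theta/2 = 0.6732
cos(theta/2) = 0.7818
F = 0.6113

0.6113


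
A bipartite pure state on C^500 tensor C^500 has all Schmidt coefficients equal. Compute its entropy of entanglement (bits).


For a maximally entangled state in d x d:
S = log2(d) = log2(500)
= 8.9658

8.9658


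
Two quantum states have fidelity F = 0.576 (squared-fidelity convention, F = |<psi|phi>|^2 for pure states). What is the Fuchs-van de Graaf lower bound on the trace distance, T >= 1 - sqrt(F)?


Fuchs-van de Graaf (squared-fidelity convention): 1 - sqrt(F) <= T <= sqrt(1 - F).
Lower bound: T >= 1 - sqrt(F)
sqrt(F) = sqrt(0.576) = 0.7589
T >= 1 - 0.7589
T >= 0.2411

0.2411


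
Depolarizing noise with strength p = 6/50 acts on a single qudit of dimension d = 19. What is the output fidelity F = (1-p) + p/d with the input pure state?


F = (1-p) + p/d
= (1 - 0.1200) + 0.1200/19
= 0.8800 + 0.0063
= 0.8863

0.8863


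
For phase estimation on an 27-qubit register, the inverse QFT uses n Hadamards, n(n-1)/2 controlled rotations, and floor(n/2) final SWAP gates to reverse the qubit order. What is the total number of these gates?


Hadamard gates: 27
Controlled rotations: n*(n-1)/2 = 27*26/2 = 351
SWAP gates: floor(n/2) = floor(27/2) = 13
Total = 27 + 351 + 13
= 391

391


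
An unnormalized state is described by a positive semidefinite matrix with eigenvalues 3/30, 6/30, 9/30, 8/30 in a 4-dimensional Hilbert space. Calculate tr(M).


tr(M) = sum of eigenvalues
= 3/30 + 6/30 + 9/30 + 8/30
= 26/30
= 0.8667

0.8667


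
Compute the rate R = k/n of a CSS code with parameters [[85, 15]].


Code rate R = k/n
= 15/85
= 0.1765

0.1765


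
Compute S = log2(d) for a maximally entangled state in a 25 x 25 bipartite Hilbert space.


For a maximally entangled state in d x d:
S = log2(d) = log2(25)
= 4.6439

4.6439


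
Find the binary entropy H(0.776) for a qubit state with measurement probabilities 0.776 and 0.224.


S = -p*log2(p) - (1-p)*log2(1-p)
p = 0.7760, 1-p = 0.2240
= -0.7760 * log2(0.7760) - 0.2240 * log2(0.2240)
= -(-0.2839) - (-0.4835)
= 0.7674

0.7674


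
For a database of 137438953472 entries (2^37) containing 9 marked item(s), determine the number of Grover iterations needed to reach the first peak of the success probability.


After j Grover iterations the success probability is P(j) = sin^2((2j+1)*theta), where sin(theta) = sqrt(k/N).
N = 2^37 = 137438953472, k = 9
sin(theta) = sqrt(k/N) = 8.092194914e-06
theta = arcsin(sqrt(k/N)) = 8.092194914e-06 rad
P(j) reaches its first maximum when (2j+1)*theta is as close as possible to pi/2, i.e. j = round(pi/(4*theta) - 1/2).
pi/(4*theta) - 1/2 = 97055.7587
(For comparison, the common estimate pi/4 * sqrt(N/k) = 97056.2587; the exact maximiser is used here.)
Optimal iterations = 97056

97056


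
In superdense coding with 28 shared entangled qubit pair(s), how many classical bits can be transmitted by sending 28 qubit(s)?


Superdense coding allows 2 classical bits per shared entangled pair.
28 pair(s) -> 2 * 28 = 56 classical bits

56


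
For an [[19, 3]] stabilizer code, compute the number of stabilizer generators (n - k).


For an [[n,k]] stabilizer code:
Number of stabilizer generators = n - k
= 19 - 3
= 16

16


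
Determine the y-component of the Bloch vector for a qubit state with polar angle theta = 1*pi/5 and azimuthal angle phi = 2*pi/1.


theta = 0.6283, phi = 6.2832
r_y = sin(theta)*sin(phi) = 0.5878 * 0.0000
r_y = 0.0000

0.0000


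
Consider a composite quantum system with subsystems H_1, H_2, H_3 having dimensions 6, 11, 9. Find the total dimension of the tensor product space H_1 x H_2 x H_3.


dim(H_1 x H_2 x H_3) = 6 * 11 * 9
= 66 * 9
= 594

594


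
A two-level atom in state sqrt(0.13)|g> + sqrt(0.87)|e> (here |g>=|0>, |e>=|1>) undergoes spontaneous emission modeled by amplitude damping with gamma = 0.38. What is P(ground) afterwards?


For amplitude damping with parameter gamma on state sqrt(a)|0> + sqrt(b)|1>:
alpha^2 = 0.13, beta^2 = 0.87
P(|0>) = alpha^2 + gamma * beta^2
= 0.13 + 0.38 * 0.87
= 0.13 + 0.3306
= 0.4606

0.4606


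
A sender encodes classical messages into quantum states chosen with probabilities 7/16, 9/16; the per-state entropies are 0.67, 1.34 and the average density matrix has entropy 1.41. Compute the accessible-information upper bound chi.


chi = S(rho) - sum_i p_i * S(rho_i)
Weighted entropy = 7/16 * 0.67 + 9/16 * 1.34
= 1.0469
chi = 1.41 - 1.0469
= 0.3631

0.3631


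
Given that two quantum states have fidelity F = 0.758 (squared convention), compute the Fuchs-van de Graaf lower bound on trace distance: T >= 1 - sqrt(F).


Fuchs-van de Graaf (squared-fidelity convention): 1 - sqrt(F) <= T <= sqrt(1 - F).
Lower bound: T >= 1 - sqrt(F)
sqrt(F) = sqrt(0.758) = 0.8706
T >= 1 - 0.8706
T >= 0.1294

0.1294


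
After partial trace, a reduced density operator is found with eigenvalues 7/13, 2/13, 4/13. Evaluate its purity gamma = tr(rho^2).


tr(rho^2) = sum of eigenvalues squared
= (7/13)^2 + (2/13)^2 + (4/13)^2
= (49 + 4 + 16) / 169
= 69/169
= 0.4083

0.4083


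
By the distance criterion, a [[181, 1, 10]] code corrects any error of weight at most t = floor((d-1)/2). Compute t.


Code parameters: [[181, 1, 10]], distance d = 10.
Number of correctable errors = floor((d-1)/2)
= floor((10 - 1)/2)
= floor(9/2)
= 4

4


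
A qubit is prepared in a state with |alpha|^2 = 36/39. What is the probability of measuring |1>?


|alpha|^2 = 36/39 = 0.9231
|beta|^2 = 1 - 36/39 = 3/39 = 0.0769
P(|1>) = |beta|^2 = 0.0769

0.0769


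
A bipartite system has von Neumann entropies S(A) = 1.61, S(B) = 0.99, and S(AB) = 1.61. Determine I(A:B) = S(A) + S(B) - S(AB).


I(A:B) = S(A) + S(B) - S(AB)
= 1.61 + 0.99 - 1.61
= 0.9900

0.9900


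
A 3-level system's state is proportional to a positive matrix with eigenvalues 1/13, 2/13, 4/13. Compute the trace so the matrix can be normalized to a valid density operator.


tr(M) = sum of eigenvalues
= 1/13 + 2/13 + 4/13
= 7/13
= 0.5385

0.5385


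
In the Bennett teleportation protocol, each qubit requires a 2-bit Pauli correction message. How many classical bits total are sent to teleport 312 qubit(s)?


Quantum teleportation requires 2 classical bits per qubit teleported.
312 qubit(s) -> 2 * 312 = 624 classical bits

624


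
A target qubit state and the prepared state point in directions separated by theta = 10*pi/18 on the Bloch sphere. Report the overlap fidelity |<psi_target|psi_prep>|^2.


For states separated by angle theta on Bloch sphere:
F = cos^2(theta/2)
theta = 10*pi/18 = 1.7453
theta/2 = 0.8727
cos(theta/2) = 0.6428
F = 0.4132

0.4132


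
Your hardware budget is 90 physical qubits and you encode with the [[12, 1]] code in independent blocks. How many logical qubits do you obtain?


Each code block uses 12 physical qubits for 1 logical qubit(s).
Number of complete blocks = floor(90 / 12) = 7
Logical qubits = 7 * 1
= 7

7


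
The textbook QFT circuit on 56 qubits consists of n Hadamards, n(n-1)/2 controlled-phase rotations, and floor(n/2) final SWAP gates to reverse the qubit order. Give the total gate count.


Hadamard gates: 56
Controlled rotations: n*(n-1)/2 = 56*55/2 = 1540
SWAP gates: floor(n/2) = floor(56/2) = 28
Total = 56 + 1540 + 28
= 1624

1624


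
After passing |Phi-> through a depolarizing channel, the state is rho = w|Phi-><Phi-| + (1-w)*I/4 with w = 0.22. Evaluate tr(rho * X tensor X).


|Phi-> = (|00> - |11>)/sqrt(2)
For the pure Bell state, <X_A X_B> = -1 (Bell-state Pauli correlator).
The maximally-mixed part I/4 has tr(I/4 * P tensor P) = 0 for any traceless Pauli P.
So <X_A X_B>_rho = w * (-1) + (1 - w) * 0
= 0.22 * (-1)
= -0.2200

-0.2200


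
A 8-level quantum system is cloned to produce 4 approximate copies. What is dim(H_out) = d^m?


Output space = H^(tensor 4) where dim(H) = 8
dim = 8^4
= 64 (after 2 factors)
= 512 (after 3 factors)
= 4096 (after 4 factors)
= 4096

4096


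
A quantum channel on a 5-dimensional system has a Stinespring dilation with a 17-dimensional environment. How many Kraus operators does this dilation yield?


Tracing out the environment in an orthonormal basis {|i>_E} gives Kraus operators K_i = <i|_E U |0>_E.
Number of Kraus operators = dim(H_env) = d_env
= 17

17


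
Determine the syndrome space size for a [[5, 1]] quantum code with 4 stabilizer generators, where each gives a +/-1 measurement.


Each stabilizer generator gives a binary (+1 or -1) measurement outcome.
With 4 independent generators:
Total syndromes = 2^4
= 16

16


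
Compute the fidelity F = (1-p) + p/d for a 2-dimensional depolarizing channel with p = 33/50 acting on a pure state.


F = (1-p) + p/d
= (1 - 0.6600) + 0.6600/2
= 0.3400 + 0.3300
= 0.6700

0.6700


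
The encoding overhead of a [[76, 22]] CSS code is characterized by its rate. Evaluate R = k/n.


Code rate R = k/n
= 22/76
= 0.2895

0.2895


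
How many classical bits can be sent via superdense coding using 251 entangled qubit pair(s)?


Superdense coding allows 2 classical bits per shared entangled pair.
251 pair(s) -> 2 * 251 = 502 classical bits

502


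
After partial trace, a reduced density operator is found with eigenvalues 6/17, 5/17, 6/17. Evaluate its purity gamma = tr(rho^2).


tr(rho^2) = sum of eigenvalues squared
= (6/17)^2 + (5/17)^2 + (6/17)^2
= (36 + 25 + 36) / 289
= 97/289
= 0.3356

0.3356


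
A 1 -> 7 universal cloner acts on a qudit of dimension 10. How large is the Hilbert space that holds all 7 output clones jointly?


Output space = H^(tensor 7) where dim(H) = 10
dim = 10^7
= 100 (after 2 factors)
= 1000 (after 3 factors)
= 10000 (after 4 factors)
= 100000 (after 5 factors)
= 1000000 (after 6 factors)
= 10000000 (after 7 factors)
= 10000000

10000000


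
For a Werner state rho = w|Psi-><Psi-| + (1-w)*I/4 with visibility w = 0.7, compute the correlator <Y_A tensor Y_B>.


|Psi-> = (|01> - |10>)/sqrt(2)
For the pure Bell state, <Y_A Y_B> = -1 (Bell-state Pauli correlator).
The maximally-mixed part I/4 has tr(I/4 * P tensor P) = 0 for any traceless Pauli P.
So <Y_A Y_B>_rho = w * (-1) + (1 - w) * 0
= 0.7 * (-1)
= -0.7000

-0.7000


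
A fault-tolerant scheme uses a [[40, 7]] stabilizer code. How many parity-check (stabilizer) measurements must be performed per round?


For an [[n,k]] stabilizer code:
Number of stabilizer generators = n - k
= 40 - 7
= 33

33


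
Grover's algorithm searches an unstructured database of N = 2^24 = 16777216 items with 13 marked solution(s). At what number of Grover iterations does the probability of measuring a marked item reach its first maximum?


After j Grover iterations the success probability is P(j) = sin^2((2j+1)*theta), where sin(theta) = sqrt(k/N).
N = 2^24 = 16777216, k = 13
sin(theta) = sqrt(k/N) = 0.0008802615419
theta = arcsin(sqrt(k/N)) = 0.0008802616555 rad
P(j) reaches its first maximum when (2j+1)*theta is as close as possible to pi/2, i.e. j = round(pi/(4*theta) - 1/2).
pi/(4*theta) - 1/2 = 891.7326
(For comparison, the common estimate pi/4 * sqrt(N/k) = 892.2327; the exact maximiser is used here.)
Optimal iterations = 892

892


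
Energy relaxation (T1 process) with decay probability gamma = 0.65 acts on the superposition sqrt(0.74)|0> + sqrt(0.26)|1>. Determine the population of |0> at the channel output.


For amplitude damping with parameter gamma on state sqrt(a)|0> + sqrt(b)|1>:
alpha^2 = 0.74, beta^2 = 0.26
P(|0>) = alpha^2 + gamma * beta^2
= 0.74 + 0.65 * 0.26
= 0.74 + 0.1690
= 0.9090

0.9090


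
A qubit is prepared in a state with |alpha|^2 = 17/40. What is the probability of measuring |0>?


|alpha|^2 = 17/40 = 0.4250
|beta|^2 = 1 - 17/40 = 23/40 = 0.5750
P(|0>) = |alpha|^2 = 0.4250

0.4250


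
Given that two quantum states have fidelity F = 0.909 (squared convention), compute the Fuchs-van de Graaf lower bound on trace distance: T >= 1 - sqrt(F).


Fuchs-van de Graaf (squared-fidelity convention): 1 - sqrt(F) <= T <= sqrt(1 - F).
Lower bound: T >= 1 - sqrt(F)
sqrt(F) = sqrt(0.909) = 0.9534
T >= 1 - 0.9534
T >= 0.0466

0.0466


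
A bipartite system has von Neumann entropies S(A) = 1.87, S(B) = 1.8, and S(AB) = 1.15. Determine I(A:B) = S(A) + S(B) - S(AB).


I(A:B) = S(A) + S(B) - S(AB)
= 1.87 + 1.8 - 1.15
= 2.5200

2.5200


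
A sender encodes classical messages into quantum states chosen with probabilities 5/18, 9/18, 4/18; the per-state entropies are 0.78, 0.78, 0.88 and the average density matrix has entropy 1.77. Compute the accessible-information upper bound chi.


chi = S(rho) - sum_i p_i * S(rho_i)
Weighted entropy = 5/18 * 0.78 + 9/18 * 0.78 + 4/18 * 0.88
= 0.8022
chi = 1.77 - 0.8022
= 0.9678

0.9678


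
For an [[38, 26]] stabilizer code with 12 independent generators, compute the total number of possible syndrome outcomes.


Each stabilizer generator gives a binary (+1 or -1) measurement outcome.
With 12 independent generators:
Total syndromes = 2^12
= 4096

4096


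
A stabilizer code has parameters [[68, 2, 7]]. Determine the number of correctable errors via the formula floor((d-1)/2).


Code parameters: [[68, 2, 7]], distance d = 7.
Number of correctable errors = floor((d-1)/2)
= floor((7 - 1)/2)
= floor(6/2)
= 3

3


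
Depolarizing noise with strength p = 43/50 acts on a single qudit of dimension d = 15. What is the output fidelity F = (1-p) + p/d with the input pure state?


F = (1-p) + p/d
= (1 - 0.8600) + 0.8600/15
= 0.1400 + 0.0573
= 0.1973

0.1973


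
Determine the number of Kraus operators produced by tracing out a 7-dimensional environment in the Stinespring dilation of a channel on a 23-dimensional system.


Tracing out the environment in an orthonormal basis {|i>_E} gives Kraus operators K_i = <i|_E U |0>_E.
Number of Kraus operators = dim(H_env) = d_env
= 7

7


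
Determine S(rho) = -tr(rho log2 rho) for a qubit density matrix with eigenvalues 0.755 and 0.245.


S = -p*log2(p) - (1-p)*log2(1-p)
p = 0.7550, 1-p = 0.2450
= -0.7550 * log2(0.7550) - 0.2450 * log2(0.2450)
= -(-0.3061) - (-0.4971)
= 0.8033

0.8033


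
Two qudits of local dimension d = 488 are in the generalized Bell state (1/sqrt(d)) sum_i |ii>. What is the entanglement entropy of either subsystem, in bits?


For a maximally entangled state in d x d:
S = log2(d) = log2(488)
= 8.9307

8.9307


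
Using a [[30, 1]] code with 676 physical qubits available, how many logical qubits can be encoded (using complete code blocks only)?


Each code block uses 30 physical qubits for 1 logical qubit(s).
Number of complete blocks = floor(676 / 30) = 22
Logical qubits = 22 * 1
= 22

22


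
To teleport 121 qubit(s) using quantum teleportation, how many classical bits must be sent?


Quantum teleportation requires 2 classical bits per qubit teleported.
121 qubit(s) -> 2 * 121 = 242 classical bits

242


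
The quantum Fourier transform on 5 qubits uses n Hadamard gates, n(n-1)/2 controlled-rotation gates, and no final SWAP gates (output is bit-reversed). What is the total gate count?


Hadamard gates: 5
Controlled rotations: n*(n-1)/2 = 5*4/2 = 10
SWAP gates: 0 (omitted)
Total = 5 + 10
= 15

15


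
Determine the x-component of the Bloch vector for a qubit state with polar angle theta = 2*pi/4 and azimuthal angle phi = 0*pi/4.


theta = 1.5708, phi = 0.0000
r_x = sin(theta)*cos(phi) = 1.0000 * 1.0000
r_x = 1.0000

1.0000


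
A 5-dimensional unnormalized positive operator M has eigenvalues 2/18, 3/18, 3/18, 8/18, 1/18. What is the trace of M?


tr(M) = sum of eigenvalues
= 2/18 + 3/18 + 3/18 + 8/18 + 1/18
= 17/18
= 0.9444

0.9444


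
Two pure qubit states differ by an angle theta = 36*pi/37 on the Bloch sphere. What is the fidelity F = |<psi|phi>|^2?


For states separated by angle theta on Bloch sphere:
F = cos^2(theta/2)
theta = 36*pi/37 = 3.0567
theta/2 = 1.5283
cos(theta/2) = 0.0424
F = 0.0018

0.0018


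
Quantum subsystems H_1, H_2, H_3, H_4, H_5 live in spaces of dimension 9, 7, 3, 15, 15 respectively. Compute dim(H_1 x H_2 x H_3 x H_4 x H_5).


dim(H_1 x H_2 x H_3 x H_4 x H_5) = 9 * 7 * 3 * 15 * 15
= 63 * 3 * 15 * 15
= 189 * 15 * 15
= 2835 * 15
= 42525

42525


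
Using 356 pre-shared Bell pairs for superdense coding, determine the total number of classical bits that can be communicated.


Superdense coding allows 2 classical bits per shared entangled pair.
356 pair(s) -> 2 * 356 = 712 classical bits

712


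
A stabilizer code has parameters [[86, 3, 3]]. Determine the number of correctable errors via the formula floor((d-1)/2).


Code parameters: [[86, 3, 3]], distance d = 3.
Number of correctable errors = floor((d-1)/2)
= floor((3 - 1)/2)
= floor(2/2)
= 1

1


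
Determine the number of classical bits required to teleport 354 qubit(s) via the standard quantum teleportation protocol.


Quantum teleportation requires 2 classical bits per qubit teleported.
354 qubit(s) -> 2 * 354 = 708 classical bits

708


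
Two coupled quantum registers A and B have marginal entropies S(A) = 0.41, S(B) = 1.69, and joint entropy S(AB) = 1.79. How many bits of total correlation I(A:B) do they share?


I(A:B) = S(A) + S(B) - S(AB)
= 0.41 + 1.69 - 1.79
= 0.3100

0.3100


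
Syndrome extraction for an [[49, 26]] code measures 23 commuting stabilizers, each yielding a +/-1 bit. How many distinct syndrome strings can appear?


Each stabilizer generator gives a binary (+1 or -1) measurement outcome.
With 23 independent generators:
Total syndromes = 2^23
= 8388608

8388608


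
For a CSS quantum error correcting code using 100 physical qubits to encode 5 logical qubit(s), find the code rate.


Code rate R = k/n
= 5/100
= 0.0500

0.0500


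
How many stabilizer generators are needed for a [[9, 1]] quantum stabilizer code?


For an [[n,k]] stabilizer code:
Number of stabilizer generators = n - k
= 9 - 1
= 8

8


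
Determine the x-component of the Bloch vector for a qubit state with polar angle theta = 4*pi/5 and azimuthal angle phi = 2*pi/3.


theta = 2.5133, phi = 2.0944
r_x = sin(theta)*cos(phi) = 0.5878 * -0.5000
r_x = -0.2939

-0.2939


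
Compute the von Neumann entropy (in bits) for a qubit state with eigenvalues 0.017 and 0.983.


S = -p*log2(p) - (1-p)*log2(1-p)
p = 0.0170, 1-p = 0.9830
= -0.0170 * log2(0.0170) - 0.9830 * log2(0.9830)
= -(-0.0999) - (-0.0243)
= 0.1242

0.1242


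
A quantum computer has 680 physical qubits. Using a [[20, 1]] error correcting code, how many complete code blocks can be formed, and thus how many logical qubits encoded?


Each code block uses 20 physical qubits for 1 logical qubit(s).
Number of complete blocks = floor(680 / 20) = 34
Logical qubits = 34 * 1
= 34

34


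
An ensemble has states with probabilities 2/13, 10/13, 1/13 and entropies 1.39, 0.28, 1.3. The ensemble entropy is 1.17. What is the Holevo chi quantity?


chi = S(rho) - sum_i p_i * S(rho_i)
Weighted entropy = 2/13 * 1.39 + 10/13 * 0.28 + 1/13 * 1.3
= 0.5292
chi = 1.17 - 0.5292
= 0.6408

0.6408


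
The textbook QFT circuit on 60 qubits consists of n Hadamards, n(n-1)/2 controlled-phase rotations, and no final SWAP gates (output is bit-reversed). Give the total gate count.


Hadamard gates: 60
Controlled rotations: n*(n-1)/2 = 60*59/2 = 1770
SWAP gates: 0 (omitted)
Total = 60 + 1770
= 1830

1830


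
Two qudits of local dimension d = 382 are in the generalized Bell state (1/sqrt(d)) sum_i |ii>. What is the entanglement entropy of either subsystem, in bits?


For a maximally entangled state in d x d:
S = log2(d) = log2(382)
= 8.5774

8.5774


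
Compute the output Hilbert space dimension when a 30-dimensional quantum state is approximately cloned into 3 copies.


Output space = H^(tensor 3) where dim(H) = 30
dim = 30^3
= 900 (after 2 factors)
= 27000 (after 3 factors)
= 27000

27000


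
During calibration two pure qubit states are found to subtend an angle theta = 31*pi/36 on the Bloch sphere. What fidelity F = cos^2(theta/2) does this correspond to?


For states separated by angle theta on Bloch sphere:
F = cos^2(theta/2)
theta = 31*pi/36 = 2.7053
theta/2 = 1.3526
cos(theta/2) = 0.2164
F = 0.0468

0.0468


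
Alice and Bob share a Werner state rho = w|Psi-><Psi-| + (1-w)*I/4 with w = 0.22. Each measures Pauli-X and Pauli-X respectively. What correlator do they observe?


|Psi-> = (|01> - |10>)/sqrt(2)
For the pure Bell state, <X_A X_B> = -1 (Bell-state Pauli correlator).
The maximally-mixed part I/4 has tr(I/4 * P tensor P) = 0 for any traceless Pauli P.
So <X_A X_B>_rho = w * (-1) + (1 - w) * 0
= 0.22 * (-1)
= -0.2200

-0.2200


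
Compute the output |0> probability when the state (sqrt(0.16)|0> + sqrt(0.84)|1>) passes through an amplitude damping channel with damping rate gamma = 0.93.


For amplitude damping with parameter gamma on state sqrt(a)|0> + sqrt(b)|1>:
alpha^2 = 0.16, beta^2 = 0.84
P(|0>) = alpha^2 + gamma * beta^2
= 0.16 + 0.93 * 0.84
= 0.16 + 0.7812
= 0.9412

0.9412


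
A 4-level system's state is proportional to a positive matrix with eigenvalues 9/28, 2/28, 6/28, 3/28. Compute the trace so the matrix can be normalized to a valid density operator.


tr(M) = sum of eigenvalues
= 9/28 + 2/28 + 6/28 + 3/28
= 20/28
= 0.7143

0.7143


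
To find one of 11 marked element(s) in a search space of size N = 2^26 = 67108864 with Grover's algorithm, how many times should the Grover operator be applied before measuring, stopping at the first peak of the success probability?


After j Grover iterations the success probability is P(j) = sin^2((2j+1)*theta), where sin(theta) = sqrt(k/N).
N = 2^26 = 67108864, k = 11
sin(theta) = sqrt(k/N) = 0.0004048614246
theta = arcsin(sqrt(k/N)) = 0.0004048614357 rad
P(j) reaches its first maximum when (2j+1)*theta is as close as possible to pi/2, i.e. j = round(pi/(4*theta) - 1/2).
pi/(4*theta) - 1/2 = 1939.4184
(For comparison, the common estimate pi/4 * sqrt(N/k) = 1939.9185; the exact maximiser is used here.)
Optimal iterations = 1939

1939
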